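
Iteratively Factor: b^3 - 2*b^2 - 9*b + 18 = (b + 3)*(b^2 - 5*b + 6) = (b - 2)*(b + 3)*(b - 3)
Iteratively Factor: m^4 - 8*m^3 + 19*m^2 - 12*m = (m - 1)*(m^3 - 7*m^2 + 12*m) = m*(m - 1)*(m^2 - 7*m + 12) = m*(m - 4)*(m - 1)*(m - 3)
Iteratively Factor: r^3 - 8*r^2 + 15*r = (r - 3)*(r^2 - 5*r) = (r - 5)*(r - 3)*(r)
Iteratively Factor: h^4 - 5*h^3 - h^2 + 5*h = (h + 1)*(h^3 - 6*h^2 + 5*h) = h*(h + 1)*(h^2 - 6*h + 5) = h*(h - 5)*(h + 1)*(h - 1)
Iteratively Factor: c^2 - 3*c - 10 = (c - 5)*(c + 2)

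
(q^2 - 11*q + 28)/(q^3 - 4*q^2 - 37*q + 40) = (q^2 - 11*q + 28)/(q^3 - 4*q^2 - 37*q + 40)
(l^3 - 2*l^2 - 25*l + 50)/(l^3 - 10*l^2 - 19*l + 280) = (l^2 - 7*l + 10)/(l^2 - 15*l + 56)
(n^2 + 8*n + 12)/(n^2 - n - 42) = (n + 2)/(n - 7)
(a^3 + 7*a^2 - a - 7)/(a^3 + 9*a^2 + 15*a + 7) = (a - 1)/(a + 1)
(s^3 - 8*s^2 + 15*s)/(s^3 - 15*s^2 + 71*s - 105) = s/(s - 7)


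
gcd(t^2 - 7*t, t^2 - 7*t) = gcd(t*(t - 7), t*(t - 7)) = t^2 - 7*t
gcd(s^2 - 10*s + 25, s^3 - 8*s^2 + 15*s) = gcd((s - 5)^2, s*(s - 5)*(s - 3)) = s - 5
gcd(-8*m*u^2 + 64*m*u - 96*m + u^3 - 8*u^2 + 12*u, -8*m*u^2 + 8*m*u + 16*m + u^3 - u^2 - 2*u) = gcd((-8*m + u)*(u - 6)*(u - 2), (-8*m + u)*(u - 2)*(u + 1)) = -8*m*u + 16*m + u^2 - 2*u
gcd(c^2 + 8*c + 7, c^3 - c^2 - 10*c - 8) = c + 1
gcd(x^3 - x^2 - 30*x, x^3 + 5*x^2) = x^2 + 5*x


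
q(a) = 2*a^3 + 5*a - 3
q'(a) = 6*a^2 + 5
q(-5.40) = -344.93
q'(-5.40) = 179.96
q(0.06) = -2.70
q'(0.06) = 5.02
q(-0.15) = -3.76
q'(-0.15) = 5.14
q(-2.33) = -39.95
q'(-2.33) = 37.57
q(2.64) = 47.00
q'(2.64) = 46.82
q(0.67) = 0.95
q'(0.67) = 7.69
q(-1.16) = -11.92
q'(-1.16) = 13.07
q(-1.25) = -13.16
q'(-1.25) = 14.38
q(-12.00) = -3519.00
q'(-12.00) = 869.00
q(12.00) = 3513.00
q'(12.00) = 869.00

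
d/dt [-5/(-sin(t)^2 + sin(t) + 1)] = 5*(1 - 2*sin(t))*cos(t)/(sin(t) + cos(t)^2)^2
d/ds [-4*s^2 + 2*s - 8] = 2 - 8*s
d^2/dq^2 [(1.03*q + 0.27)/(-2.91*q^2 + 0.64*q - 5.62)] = (-(1.03*q + 0.27)*(5.82*q - 0.64)*(11.64*q - 1.28) + (17.9838*q + 0.253)*(2.91*q^2 - 0.64*q + 5.62))/(2.91*q^2 - 0.64*q + 5.62)^3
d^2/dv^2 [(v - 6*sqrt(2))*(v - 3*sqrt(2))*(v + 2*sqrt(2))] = 6*v - 14*sqrt(2)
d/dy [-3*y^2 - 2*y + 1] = -6*y - 2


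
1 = 1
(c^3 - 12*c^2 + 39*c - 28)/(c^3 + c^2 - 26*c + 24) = (c - 7)/(c + 6)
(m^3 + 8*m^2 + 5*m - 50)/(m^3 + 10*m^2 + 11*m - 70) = (m + 5)/(m + 7)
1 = 1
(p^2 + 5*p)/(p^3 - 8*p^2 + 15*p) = (p + 5)/(p^2 - 8*p + 15)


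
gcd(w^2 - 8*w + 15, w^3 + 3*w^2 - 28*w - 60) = w - 5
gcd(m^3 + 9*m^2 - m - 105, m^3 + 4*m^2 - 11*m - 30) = m^2 + 2*m - 15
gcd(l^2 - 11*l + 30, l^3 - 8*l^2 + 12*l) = l - 6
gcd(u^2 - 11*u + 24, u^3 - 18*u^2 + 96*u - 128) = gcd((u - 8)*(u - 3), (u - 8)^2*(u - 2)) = u - 8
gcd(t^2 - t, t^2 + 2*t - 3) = t - 1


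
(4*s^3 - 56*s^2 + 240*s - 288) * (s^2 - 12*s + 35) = 4*s^5 - 104*s^4 + 1052*s^3 - 5128*s^2 + 11856*s - 10080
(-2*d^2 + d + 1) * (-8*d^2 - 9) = 16*d^4 - 8*d^3 + 10*d^2 - 9*d - 9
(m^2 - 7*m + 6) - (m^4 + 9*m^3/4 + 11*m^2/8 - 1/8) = -m^4 - 9*m^3/4 - 3*m^2/8 - 7*m + 49/8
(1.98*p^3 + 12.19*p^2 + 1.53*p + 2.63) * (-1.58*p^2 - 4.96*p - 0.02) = -3.1284*p^5 - 29.081*p^4 - 62.9194*p^3 - 11.988*p^2 - 13.0754*p - 0.0526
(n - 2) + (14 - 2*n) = 12 - n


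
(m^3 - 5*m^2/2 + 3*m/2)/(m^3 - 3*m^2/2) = (m - 1)/m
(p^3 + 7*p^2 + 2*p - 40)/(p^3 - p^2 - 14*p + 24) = (p + 5)/(p - 3)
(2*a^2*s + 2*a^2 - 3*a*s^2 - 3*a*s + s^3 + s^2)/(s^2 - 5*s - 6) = (2*a^2 - 3*a*s + s^2)/(s - 6)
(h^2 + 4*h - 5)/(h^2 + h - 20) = (h - 1)/(h - 4)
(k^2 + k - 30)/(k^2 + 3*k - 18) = (k - 5)/(k - 3)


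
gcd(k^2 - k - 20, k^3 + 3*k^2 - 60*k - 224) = k + 4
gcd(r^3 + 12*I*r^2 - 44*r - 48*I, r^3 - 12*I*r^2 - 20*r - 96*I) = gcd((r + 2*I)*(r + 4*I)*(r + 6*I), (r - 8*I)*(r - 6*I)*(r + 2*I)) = r + 2*I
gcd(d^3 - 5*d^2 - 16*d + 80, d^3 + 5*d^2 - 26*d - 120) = d^2 - d - 20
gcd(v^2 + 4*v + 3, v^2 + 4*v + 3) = v^2 + 4*v + 3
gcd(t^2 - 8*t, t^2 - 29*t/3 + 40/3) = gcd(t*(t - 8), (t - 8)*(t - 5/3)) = t - 8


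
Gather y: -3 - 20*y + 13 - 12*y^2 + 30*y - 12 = -12*y^2 + 10*y - 2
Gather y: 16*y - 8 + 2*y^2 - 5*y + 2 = 2*y^2 + 11*y - 6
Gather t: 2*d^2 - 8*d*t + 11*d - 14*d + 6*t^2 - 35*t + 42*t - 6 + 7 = 2*d^2 - 3*d + 6*t^2 + t*(7 - 8*d) + 1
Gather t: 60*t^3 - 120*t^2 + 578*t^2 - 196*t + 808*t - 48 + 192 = 60*t^3 + 458*t^2 + 612*t + 144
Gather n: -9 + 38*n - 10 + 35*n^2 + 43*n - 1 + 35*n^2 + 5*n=70*n^2 + 86*n - 20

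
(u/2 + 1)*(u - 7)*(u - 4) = u^3/2 - 9*u^2/2 + 3*u + 28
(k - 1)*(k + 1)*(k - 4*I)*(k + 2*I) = k^4 - 2*I*k^3 + 7*k^2 + 2*I*k - 8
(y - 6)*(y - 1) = y^2 - 7*y + 6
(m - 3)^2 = m^2 - 6*m + 9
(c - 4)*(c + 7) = c^2 + 3*c - 28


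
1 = 1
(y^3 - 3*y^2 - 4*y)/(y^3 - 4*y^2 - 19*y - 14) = y*(y - 4)/(y^2 - 5*y - 14)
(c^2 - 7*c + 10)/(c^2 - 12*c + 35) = (c - 2)/(c - 7)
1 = 1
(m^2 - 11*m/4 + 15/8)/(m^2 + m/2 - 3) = (m - 5/4)/(m + 2)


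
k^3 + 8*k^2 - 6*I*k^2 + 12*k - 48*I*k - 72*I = (k + 2)*(k + 6)*(k - 6*I)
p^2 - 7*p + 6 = (p - 6)*(p - 1)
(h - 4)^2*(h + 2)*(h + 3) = h^4 - 3*h^3 - 18*h^2 + 32*h + 96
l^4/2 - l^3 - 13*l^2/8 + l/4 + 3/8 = (l/2 + 1/2)*(l - 3)*(l - 1/2)*(l + 1/2)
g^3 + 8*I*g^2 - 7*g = g*(g + I)*(g + 7*I)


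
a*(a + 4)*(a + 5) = a^3 + 9*a^2 + 20*a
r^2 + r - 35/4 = (r - 5/2)*(r + 7/2)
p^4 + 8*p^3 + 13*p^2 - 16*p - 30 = (p + 3)*(p + 5)*(p - sqrt(2))*(p + sqrt(2))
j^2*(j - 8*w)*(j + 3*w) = j^4 - 5*j^3*w - 24*j^2*w^2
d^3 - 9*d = d*(d - 3)*(d + 3)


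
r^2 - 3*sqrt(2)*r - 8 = (r - 4*sqrt(2))*(r + sqrt(2))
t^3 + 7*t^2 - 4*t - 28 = (t - 2)*(t + 2)*(t + 7)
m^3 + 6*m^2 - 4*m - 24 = (m - 2)*(m + 2)*(m + 6)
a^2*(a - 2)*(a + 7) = a^4 + 5*a^3 - 14*a^2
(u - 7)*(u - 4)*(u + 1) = u^3 - 10*u^2 + 17*u + 28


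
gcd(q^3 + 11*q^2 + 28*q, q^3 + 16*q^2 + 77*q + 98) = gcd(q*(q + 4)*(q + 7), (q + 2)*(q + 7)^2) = q + 7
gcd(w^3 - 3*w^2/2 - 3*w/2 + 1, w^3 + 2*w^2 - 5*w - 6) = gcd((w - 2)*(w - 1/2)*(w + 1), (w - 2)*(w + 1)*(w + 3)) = w^2 - w - 2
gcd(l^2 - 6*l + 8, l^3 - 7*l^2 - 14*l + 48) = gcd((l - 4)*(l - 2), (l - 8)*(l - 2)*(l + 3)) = l - 2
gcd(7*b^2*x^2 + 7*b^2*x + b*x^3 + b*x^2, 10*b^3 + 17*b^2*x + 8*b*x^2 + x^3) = 1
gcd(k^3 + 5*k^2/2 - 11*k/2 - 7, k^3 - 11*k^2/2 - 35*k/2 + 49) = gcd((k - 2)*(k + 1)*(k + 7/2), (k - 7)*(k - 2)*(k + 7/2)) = k^2 + 3*k/2 - 7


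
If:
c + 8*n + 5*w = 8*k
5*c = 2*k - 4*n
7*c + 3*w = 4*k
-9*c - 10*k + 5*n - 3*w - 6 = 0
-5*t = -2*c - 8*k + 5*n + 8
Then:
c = -48/779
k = -372/779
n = -126/779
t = -8674/3895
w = -384/779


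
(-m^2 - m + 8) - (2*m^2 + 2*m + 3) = -3*m^2 - 3*m + 5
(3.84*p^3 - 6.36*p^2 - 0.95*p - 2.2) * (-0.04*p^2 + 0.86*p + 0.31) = -0.1536*p^5 + 3.5568*p^4 - 4.2412*p^3 - 2.7006*p^2 - 2.1865*p - 0.682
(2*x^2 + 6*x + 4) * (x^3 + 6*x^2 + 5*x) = 2*x^5 + 18*x^4 + 50*x^3 + 54*x^2 + 20*x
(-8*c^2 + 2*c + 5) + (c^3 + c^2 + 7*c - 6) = c^3 - 7*c^2 + 9*c - 1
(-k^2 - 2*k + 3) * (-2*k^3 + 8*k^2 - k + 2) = 2*k^5 - 4*k^4 - 21*k^3 + 24*k^2 - 7*k + 6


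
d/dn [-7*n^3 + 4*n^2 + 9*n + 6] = -21*n^2 + 8*n + 9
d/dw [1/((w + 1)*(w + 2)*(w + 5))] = (-(w + 1)*(w + 2) - (w + 1)*(w + 5) - (w + 2)*(w + 5))/((w + 1)^2*(w + 2)^2*(w + 5)^2)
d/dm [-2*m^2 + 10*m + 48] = 10 - 4*m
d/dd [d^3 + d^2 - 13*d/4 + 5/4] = 3*d^2 + 2*d - 13/4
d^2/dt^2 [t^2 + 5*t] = 2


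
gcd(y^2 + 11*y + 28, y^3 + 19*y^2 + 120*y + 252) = y + 7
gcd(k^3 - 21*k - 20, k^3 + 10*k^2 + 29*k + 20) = k^2 + 5*k + 4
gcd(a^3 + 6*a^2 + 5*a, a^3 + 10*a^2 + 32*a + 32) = 1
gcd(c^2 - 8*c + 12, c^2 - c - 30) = c - 6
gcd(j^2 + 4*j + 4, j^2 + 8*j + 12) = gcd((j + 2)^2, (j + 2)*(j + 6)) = j + 2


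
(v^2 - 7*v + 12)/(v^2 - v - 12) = (v - 3)/(v + 3)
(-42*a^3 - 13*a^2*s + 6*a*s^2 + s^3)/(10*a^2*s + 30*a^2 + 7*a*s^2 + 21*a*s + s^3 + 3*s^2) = (-21*a^2 + 4*a*s + s^2)/(5*a*s + 15*a + s^2 + 3*s)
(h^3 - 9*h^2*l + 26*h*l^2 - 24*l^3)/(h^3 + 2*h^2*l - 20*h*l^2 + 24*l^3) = (h^2 - 7*h*l + 12*l^2)/(h^2 + 4*h*l - 12*l^2)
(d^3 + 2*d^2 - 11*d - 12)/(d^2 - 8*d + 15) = (d^2 + 5*d + 4)/(d - 5)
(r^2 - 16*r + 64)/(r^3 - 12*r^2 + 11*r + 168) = (r - 8)/(r^2 - 4*r - 21)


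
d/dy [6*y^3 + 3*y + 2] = 18*y^2 + 3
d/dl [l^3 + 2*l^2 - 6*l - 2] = 3*l^2 + 4*l - 6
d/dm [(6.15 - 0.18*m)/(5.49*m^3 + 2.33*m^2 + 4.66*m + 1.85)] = (1.9764*m^3 - 100.8711*m^2 - 28.659*m - 28.992)/(30.1401*m^6 + 25.5834*m^5 + 56.5957*m^4 + 42.0286*m^3 + 30.3366*m^2 + 17.242*m + 3.4225)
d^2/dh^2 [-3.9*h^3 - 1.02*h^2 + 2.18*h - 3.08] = -23.4*h - 2.04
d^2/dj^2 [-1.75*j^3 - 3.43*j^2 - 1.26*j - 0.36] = -10.5*j - 6.86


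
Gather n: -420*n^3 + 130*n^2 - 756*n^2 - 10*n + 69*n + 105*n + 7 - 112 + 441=-420*n^3 - 626*n^2 + 164*n + 336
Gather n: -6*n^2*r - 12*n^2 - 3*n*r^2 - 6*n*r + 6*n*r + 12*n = n^2*(-6*r - 12) + n*(12 - 3*r^2)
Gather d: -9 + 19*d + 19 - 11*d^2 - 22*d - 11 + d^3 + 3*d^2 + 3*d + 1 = d^3 - 8*d^2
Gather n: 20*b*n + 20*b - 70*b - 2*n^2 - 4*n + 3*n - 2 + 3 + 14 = -50*b - 2*n^2 + n*(20*b - 1) + 15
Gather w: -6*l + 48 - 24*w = -6*l - 24*w + 48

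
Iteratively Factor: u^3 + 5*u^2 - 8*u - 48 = (u + 4)*(u^2 + u - 12) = (u - 3)*(u + 4)*(u + 4)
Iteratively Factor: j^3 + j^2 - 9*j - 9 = (j + 3)*(j^2 - 2*j - 3) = (j + 1)*(j + 3)*(j - 3)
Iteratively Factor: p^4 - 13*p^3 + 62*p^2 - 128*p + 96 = (p - 4)*(p^3 - 9*p^2 + 26*p - 24) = (p - 4)*(p - 2)*(p^2 - 7*p + 12) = (p - 4)^2*(p - 2)*(p - 3)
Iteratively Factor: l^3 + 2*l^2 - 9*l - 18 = (l + 3)*(l^2 - l - 6) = (l + 2)*(l + 3)*(l - 3)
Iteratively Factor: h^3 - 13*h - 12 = (h + 1)*(h^2 - h - 12) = (h + 1)*(h + 3)*(h - 4)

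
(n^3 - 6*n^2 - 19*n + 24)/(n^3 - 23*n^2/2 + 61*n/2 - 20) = 2*(n + 3)/(2*n - 5)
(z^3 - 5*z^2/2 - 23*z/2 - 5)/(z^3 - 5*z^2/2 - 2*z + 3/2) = (2*z^3 - 5*z^2 - 23*z - 10)/(2*z^3 - 5*z^2 - 4*z + 3)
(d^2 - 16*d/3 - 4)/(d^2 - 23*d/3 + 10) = (3*d + 2)/(3*d - 5)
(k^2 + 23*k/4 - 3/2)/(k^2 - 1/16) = 4*(k + 6)/(4*k + 1)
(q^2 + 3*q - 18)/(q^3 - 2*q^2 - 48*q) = (q - 3)/(q*(q - 8))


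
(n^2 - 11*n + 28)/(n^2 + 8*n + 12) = (n^2 - 11*n + 28)/(n^2 + 8*n + 12)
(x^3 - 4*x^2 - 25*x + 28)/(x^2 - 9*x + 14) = (x^2 + 3*x - 4)/(x - 2)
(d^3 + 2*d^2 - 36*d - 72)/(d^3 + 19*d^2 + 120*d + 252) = (d^2 - 4*d - 12)/(d^2 + 13*d + 42)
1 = 1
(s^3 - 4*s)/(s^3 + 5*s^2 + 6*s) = (s - 2)/(s + 3)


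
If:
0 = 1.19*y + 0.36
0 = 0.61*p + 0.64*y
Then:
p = 0.32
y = -0.30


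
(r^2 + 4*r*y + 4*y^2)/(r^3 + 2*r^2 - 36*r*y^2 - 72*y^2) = (r^2 + 4*r*y + 4*y^2)/(r^3 + 2*r^2 - 36*r*y^2 - 72*y^2)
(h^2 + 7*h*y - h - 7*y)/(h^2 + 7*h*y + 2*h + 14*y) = (h - 1)/(h + 2)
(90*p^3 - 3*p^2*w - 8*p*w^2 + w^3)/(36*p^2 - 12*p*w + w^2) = (15*p^2 + 2*p*w - w^2)/(6*p - w)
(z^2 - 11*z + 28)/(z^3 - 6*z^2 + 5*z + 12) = (z - 7)/(z^2 - 2*z - 3)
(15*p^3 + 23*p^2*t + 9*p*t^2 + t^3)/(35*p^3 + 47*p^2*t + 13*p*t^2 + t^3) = (3*p + t)/(7*p + t)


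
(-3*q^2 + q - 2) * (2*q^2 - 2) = -6*q^4 + 2*q^3 + 2*q^2 - 2*q + 4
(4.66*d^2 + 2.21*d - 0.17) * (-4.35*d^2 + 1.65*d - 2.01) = -20.271*d^4 - 1.9245*d^3 - 4.9806*d^2 - 4.7226*d + 0.3417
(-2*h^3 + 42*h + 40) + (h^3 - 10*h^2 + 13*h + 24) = -h^3 - 10*h^2 + 55*h + 64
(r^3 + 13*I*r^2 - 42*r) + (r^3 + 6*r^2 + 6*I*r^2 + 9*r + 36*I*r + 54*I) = 2*r^3 + 6*r^2 + 19*I*r^2 - 33*r + 36*I*r + 54*I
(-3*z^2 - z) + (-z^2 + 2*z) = -4*z^2 + z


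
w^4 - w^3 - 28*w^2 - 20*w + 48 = (w - 6)*(w - 1)*(w + 2)*(w + 4)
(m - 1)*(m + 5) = m^2 + 4*m - 5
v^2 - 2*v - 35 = (v - 7)*(v + 5)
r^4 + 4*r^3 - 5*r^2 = r^2*(r - 1)*(r + 5)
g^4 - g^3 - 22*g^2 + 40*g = g*(g - 4)*(g - 2)*(g + 5)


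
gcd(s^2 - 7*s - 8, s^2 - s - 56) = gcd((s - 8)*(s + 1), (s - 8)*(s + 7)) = s - 8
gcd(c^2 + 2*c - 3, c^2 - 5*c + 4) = c - 1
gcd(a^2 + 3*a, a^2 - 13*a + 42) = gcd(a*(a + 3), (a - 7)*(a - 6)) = 1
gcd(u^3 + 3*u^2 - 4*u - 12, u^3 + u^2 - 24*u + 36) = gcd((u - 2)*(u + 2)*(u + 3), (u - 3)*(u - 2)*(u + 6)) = u - 2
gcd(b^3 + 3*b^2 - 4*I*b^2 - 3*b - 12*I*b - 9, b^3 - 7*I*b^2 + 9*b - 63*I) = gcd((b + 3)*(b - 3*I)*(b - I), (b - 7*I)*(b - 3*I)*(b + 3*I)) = b - 3*I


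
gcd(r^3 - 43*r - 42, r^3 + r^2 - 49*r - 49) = r^2 - 6*r - 7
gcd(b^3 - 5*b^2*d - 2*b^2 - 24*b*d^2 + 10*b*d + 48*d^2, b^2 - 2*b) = b - 2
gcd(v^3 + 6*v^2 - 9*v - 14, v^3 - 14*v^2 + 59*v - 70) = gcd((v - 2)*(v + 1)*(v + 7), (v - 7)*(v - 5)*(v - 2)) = v - 2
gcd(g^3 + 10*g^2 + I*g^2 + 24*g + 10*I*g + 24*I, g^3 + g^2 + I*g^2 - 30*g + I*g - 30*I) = g^2 + g*(6 + I) + 6*I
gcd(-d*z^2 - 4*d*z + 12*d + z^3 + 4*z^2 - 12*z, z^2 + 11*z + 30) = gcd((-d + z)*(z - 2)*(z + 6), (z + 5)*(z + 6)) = z + 6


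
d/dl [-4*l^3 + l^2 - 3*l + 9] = -12*l^2 + 2*l - 3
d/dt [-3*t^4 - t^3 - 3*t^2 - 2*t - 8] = -12*t^3 - 3*t^2 - 6*t - 2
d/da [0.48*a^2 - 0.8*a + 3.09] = 0.96*a - 0.8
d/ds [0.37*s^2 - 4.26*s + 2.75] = 0.74*s - 4.26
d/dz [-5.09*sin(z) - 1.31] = -5.09*cos(z)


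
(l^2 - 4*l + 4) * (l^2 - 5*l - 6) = l^4 - 9*l^3 + 18*l^2 + 4*l - 24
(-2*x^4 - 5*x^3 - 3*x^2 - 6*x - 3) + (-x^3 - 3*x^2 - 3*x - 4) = -2*x^4 - 6*x^3 - 6*x^2 - 9*x - 7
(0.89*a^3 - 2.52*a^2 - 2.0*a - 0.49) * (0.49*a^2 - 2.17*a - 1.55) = 0.4361*a^5 - 3.1661*a^4 + 3.1089*a^3 + 8.0059*a^2 + 4.1633*a + 0.7595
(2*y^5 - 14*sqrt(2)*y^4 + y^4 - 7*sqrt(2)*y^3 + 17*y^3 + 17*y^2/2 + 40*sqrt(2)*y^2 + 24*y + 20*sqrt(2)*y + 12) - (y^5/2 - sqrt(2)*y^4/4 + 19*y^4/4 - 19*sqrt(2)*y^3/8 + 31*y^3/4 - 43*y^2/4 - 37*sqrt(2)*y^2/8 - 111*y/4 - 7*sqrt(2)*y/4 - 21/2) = 3*y^5/2 - 55*sqrt(2)*y^4/4 - 15*y^4/4 - 37*sqrt(2)*y^3/8 + 37*y^3/4 + 77*y^2/4 + 357*sqrt(2)*y^2/8 + 87*sqrt(2)*y/4 + 207*y/4 + 45/2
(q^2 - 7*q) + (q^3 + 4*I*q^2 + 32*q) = q^3 + q^2 + 4*I*q^2 + 25*q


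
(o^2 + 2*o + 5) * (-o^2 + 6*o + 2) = -o^4 + 4*o^3 + 9*o^2 + 34*o + 10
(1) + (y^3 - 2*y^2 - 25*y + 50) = y^3 - 2*y^2 - 25*y + 51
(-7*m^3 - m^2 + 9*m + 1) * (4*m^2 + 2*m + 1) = -28*m^5 - 18*m^4 + 27*m^3 + 21*m^2 + 11*m + 1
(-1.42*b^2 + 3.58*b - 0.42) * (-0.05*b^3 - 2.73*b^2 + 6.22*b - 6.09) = 0.071*b^5 + 3.6976*b^4 - 18.5848*b^3 + 32.062*b^2 - 24.4146*b + 2.5578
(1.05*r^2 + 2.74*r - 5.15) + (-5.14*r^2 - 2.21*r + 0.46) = -4.09*r^2 + 0.53*r - 4.69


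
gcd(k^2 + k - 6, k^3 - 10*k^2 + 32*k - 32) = k - 2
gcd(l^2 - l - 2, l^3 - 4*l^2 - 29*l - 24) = l + 1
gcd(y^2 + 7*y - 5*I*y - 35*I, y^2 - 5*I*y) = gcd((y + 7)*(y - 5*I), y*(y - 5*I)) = y - 5*I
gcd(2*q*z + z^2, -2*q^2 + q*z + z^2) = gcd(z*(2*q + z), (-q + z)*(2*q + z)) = 2*q + z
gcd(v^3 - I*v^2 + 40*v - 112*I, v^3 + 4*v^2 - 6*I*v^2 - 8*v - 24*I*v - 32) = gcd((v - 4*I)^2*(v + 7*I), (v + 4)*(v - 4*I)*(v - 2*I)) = v - 4*I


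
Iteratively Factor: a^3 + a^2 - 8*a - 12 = (a + 2)*(a^2 - a - 6) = (a - 3)*(a + 2)*(a + 2)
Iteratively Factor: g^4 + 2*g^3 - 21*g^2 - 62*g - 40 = (g + 2)*(g^3 - 21*g - 20) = (g + 1)*(g + 2)*(g^2 - g - 20) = (g + 1)*(g + 2)*(g + 4)*(g - 5)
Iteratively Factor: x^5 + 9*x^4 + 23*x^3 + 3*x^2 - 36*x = (x)*(x^4 + 9*x^3 + 23*x^2 + 3*x - 36) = x*(x - 1)*(x^3 + 10*x^2 + 33*x + 36) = x*(x - 1)*(x + 3)*(x^2 + 7*x + 12) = x*(x - 1)*(x + 3)*(x + 4)*(x + 3)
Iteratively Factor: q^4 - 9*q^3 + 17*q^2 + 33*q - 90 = (q - 3)*(q^3 - 6*q^2 - q + 30) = (q - 3)^2*(q^2 - 3*q - 10) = (q - 5)*(q - 3)^2*(q + 2)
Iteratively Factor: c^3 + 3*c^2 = (c + 3)*(c^2) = c*(c + 3)*(c)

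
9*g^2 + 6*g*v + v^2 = (3*g + v)^2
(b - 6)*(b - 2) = b^2 - 8*b + 12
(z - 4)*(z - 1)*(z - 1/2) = z^3 - 11*z^2/2 + 13*z/2 - 2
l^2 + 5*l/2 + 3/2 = (l + 1)*(l + 3/2)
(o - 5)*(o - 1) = o^2 - 6*o + 5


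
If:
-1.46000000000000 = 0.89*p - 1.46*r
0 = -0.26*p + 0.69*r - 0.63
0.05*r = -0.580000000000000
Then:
No Solution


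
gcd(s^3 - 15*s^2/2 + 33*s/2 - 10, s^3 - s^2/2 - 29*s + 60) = s^2 - 13*s/2 + 10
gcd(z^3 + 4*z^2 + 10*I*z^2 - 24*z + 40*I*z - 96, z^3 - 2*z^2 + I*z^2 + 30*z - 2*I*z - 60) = z + 6*I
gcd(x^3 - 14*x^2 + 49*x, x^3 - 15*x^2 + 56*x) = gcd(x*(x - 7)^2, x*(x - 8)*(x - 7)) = x^2 - 7*x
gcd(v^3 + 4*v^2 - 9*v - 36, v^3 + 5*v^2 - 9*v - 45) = v^2 - 9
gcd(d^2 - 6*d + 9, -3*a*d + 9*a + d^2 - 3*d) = d - 3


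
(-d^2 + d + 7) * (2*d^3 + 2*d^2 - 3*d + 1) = -2*d^5 + 19*d^3 + 10*d^2 - 20*d + 7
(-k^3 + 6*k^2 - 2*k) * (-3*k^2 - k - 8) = 3*k^5 - 17*k^4 + 8*k^3 - 46*k^2 + 16*k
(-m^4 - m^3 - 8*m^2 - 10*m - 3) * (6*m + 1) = -6*m^5 - 7*m^4 - 49*m^3 - 68*m^2 - 28*m - 3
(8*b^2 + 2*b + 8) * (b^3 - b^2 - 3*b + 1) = 8*b^5 - 6*b^4 - 18*b^3 - 6*b^2 - 22*b + 8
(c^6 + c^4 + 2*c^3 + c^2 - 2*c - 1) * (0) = 0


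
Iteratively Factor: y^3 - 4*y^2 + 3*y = (y - 1)*(y^2 - 3*y) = y*(y - 1)*(y - 3)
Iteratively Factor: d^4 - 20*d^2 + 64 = (d - 2)*(d^3 + 2*d^2 - 16*d - 32) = (d - 2)*(d + 2)*(d^2 - 16) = (d - 2)*(d + 2)*(d + 4)*(d - 4)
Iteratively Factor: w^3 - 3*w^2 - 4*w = (w)*(w^2 - 3*w - 4) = w*(w - 4)*(w + 1)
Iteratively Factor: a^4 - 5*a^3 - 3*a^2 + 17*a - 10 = (a + 2)*(a^3 - 7*a^2 + 11*a - 5) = (a - 1)*(a + 2)*(a^2 - 6*a + 5) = (a - 1)^2*(a + 2)*(a - 5)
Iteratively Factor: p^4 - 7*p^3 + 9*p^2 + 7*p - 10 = (p - 2)*(p^3 - 5*p^2 - p + 5) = (p - 2)*(p - 1)*(p^2 - 4*p - 5) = (p - 2)*(p - 1)*(p + 1)*(p - 5)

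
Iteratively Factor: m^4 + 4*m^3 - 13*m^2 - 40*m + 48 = (m - 3)*(m^3 + 7*m^2 + 8*m - 16) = (m - 3)*(m - 1)*(m^2 + 8*m + 16) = (m - 3)*(m - 1)*(m + 4)*(m + 4)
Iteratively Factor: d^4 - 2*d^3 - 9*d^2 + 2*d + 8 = (d - 1)*(d^3 - d^2 - 10*d - 8) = (d - 1)*(d + 2)*(d^2 - 3*d - 4) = (d - 4)*(d - 1)*(d + 2)*(d + 1)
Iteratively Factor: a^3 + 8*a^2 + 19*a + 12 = (a + 3)*(a^2 + 5*a + 4) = (a + 1)*(a + 3)*(a + 4)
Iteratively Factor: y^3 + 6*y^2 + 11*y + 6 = (y + 1)*(y^2 + 5*y + 6) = (y + 1)*(y + 2)*(y + 3)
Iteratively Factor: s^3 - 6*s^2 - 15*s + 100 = (s + 4)*(s^2 - 10*s + 25) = (s - 5)*(s + 4)*(s - 5)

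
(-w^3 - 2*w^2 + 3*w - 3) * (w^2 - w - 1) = -w^5 - w^4 + 6*w^3 - 4*w^2 + 3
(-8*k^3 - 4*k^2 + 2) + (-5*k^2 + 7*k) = -8*k^3 - 9*k^2 + 7*k + 2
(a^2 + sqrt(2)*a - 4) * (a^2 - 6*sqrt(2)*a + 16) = a^4 - 5*sqrt(2)*a^3 + 40*sqrt(2)*a - 64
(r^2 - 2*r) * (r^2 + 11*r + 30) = r^4 + 9*r^3 + 8*r^2 - 60*r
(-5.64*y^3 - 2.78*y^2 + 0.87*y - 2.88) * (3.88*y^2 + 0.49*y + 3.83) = -21.8832*y^5 - 13.55*y^4 - 19.5878*y^3 - 21.3955*y^2 + 1.9209*y - 11.0304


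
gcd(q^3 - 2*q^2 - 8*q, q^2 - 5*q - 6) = 1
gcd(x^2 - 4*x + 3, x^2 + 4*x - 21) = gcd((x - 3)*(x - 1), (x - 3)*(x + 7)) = x - 3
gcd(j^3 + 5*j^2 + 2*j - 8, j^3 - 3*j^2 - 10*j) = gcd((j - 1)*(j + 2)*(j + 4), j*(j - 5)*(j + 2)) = j + 2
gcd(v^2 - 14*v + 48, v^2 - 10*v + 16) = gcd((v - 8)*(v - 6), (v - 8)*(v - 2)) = v - 8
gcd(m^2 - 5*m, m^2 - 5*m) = m^2 - 5*m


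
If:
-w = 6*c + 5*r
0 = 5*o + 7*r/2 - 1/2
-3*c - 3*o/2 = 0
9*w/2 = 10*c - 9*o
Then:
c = -9/334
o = 9/167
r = 11/167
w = -28/167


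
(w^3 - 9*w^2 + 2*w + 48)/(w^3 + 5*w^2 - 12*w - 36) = (w - 8)/(w + 6)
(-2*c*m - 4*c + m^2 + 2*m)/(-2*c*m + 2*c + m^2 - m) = (m + 2)/(m - 1)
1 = 1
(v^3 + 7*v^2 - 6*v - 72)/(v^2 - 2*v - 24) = (v^2 + 3*v - 18)/(v - 6)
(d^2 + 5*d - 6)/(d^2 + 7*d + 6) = (d - 1)/(d + 1)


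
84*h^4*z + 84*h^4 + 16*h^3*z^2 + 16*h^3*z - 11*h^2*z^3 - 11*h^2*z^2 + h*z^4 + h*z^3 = (-7*h + z)*(-6*h + z)*(2*h + z)*(h*z + h)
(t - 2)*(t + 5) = t^2 + 3*t - 10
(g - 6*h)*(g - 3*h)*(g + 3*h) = g^3 - 6*g^2*h - 9*g*h^2 + 54*h^3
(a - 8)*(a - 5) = a^2 - 13*a + 40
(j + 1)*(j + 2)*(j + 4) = j^3 + 7*j^2 + 14*j + 8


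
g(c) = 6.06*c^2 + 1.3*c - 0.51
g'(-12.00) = -144.14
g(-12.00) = 856.53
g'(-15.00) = -180.50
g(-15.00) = 1343.49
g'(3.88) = 48.33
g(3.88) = 95.76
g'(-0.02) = 1.06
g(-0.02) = -0.53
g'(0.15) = 3.12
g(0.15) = -0.18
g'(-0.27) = -1.97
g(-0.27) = -0.42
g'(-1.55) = -17.49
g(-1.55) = 12.03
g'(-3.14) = -36.76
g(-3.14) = 55.16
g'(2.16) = 27.48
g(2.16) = 30.57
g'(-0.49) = -4.64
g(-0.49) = 0.31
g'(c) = 12.12*c + 1.3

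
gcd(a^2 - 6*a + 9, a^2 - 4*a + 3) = a - 3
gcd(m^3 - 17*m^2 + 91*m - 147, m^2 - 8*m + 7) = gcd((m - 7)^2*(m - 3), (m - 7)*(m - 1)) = m - 7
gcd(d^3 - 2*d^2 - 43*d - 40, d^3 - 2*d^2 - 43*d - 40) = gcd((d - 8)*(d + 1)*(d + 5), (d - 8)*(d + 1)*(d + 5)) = d^3 - 2*d^2 - 43*d - 40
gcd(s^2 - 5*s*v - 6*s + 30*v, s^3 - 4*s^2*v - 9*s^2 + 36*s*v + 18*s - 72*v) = s - 6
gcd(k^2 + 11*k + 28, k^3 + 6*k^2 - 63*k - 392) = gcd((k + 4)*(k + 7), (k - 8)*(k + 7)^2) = k + 7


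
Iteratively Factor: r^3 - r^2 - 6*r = (r - 3)*(r^2 + 2*r) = (r - 3)*(r + 2)*(r)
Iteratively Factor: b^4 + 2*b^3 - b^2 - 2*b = (b - 1)*(b^3 + 3*b^2 + 2*b) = b*(b - 1)*(b^2 + 3*b + 2) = b*(b - 1)*(b + 1)*(b + 2)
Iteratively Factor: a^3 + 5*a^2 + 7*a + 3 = (a + 1)*(a^2 + 4*a + 3) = (a + 1)^2*(a + 3)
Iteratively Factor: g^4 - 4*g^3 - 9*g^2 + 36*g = (g)*(g^3 - 4*g^2 - 9*g + 36) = g*(g - 4)*(g^2 - 9) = g*(g - 4)*(g + 3)*(g - 3)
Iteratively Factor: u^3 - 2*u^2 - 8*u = (u - 4)*(u^2 + 2*u) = u*(u - 4)*(u + 2)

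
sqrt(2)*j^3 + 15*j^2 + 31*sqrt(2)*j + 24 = (j + 3*sqrt(2))*(j + 4*sqrt(2))*(sqrt(2)*j + 1)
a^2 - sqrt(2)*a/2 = a*(a - sqrt(2)/2)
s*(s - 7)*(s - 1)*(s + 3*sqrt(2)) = s^4 - 8*s^3 + 3*sqrt(2)*s^3 - 24*sqrt(2)*s^2 + 7*s^2 + 21*sqrt(2)*s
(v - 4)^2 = v^2 - 8*v + 16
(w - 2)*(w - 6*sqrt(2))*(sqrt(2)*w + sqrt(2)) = sqrt(2)*w^3 - 12*w^2 - sqrt(2)*w^2 - 2*sqrt(2)*w + 12*w + 24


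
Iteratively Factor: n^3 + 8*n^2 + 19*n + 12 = (n + 3)*(n^2 + 5*n + 4) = (n + 3)*(n + 4)*(n + 1)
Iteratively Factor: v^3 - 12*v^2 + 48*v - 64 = (v - 4)*(v^2 - 8*v + 16) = (v - 4)^2*(v - 4)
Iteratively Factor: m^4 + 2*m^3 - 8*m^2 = (m - 2)*(m^3 + 4*m^2) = (m - 2)*(m + 4)*(m^2) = m*(m - 2)*(m + 4)*(m)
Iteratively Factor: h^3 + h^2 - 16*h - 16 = (h + 1)*(h^2 - 16) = (h + 1)*(h + 4)*(h - 4)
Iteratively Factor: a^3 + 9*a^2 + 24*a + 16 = (a + 4)*(a^2 + 5*a + 4) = (a + 1)*(a + 4)*(a + 4)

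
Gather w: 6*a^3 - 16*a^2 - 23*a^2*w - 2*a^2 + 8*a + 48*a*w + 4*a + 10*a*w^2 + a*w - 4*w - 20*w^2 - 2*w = 6*a^3 - 18*a^2 + 12*a + w^2*(10*a - 20) + w*(-23*a^2 + 49*a - 6)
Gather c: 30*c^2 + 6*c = 30*c^2 + 6*c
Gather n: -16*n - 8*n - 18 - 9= -24*n - 27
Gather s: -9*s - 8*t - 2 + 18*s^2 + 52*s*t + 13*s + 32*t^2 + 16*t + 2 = 18*s^2 + s*(52*t + 4) + 32*t^2 + 8*t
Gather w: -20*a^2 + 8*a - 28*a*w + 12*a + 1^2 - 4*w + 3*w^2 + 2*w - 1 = -20*a^2 + 20*a + 3*w^2 + w*(-28*a - 2)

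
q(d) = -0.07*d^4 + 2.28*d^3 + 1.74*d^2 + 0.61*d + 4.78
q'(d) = -0.28*d^3 + 6.84*d^2 + 3.48*d + 0.61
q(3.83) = 145.67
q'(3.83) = 98.54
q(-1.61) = -1.68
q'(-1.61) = 13.91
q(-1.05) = 3.33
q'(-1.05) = 4.82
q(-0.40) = 4.67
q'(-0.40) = 0.33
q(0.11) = 4.87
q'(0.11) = 1.08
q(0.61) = 6.31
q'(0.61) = 5.21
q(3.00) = 78.16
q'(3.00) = 65.05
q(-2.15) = -12.64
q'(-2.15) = 27.53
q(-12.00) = -5143.34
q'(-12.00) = 1427.65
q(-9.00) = -1981.16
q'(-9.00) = 727.45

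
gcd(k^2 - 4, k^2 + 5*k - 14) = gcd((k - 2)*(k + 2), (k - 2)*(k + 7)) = k - 2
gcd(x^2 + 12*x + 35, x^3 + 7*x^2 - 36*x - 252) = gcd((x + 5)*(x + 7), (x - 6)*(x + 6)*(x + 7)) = x + 7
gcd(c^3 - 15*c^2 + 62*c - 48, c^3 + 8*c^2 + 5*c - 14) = c - 1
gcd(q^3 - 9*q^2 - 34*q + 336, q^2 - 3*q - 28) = q - 7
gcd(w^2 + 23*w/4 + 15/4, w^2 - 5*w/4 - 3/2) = w + 3/4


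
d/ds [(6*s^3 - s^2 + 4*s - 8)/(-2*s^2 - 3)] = 2*(-6*s^4 - 23*s^2 - 13*s - 6)/(4*s^4 + 12*s^2 + 9)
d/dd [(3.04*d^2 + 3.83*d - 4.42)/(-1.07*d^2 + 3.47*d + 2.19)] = (14.6469*d^2 + 3.8564*d + 23.7251)/(1.1449*d^4 - 7.4258*d^3 + 7.3543*d^2 + 15.1986*d + 4.7961)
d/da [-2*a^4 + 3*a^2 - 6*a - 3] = -8*a^3 + 6*a - 6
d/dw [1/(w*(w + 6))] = 2*(-w - 3)/(w^2*(w^2 + 12*w + 36))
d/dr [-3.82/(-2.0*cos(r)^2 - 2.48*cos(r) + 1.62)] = (15.28*cos(r) + 9.4736)*sin(r)/(2.0*cos(r)^2 + 2.48*cos(r) - 1.62)^2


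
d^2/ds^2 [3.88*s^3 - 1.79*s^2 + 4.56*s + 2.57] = 23.28*s - 3.58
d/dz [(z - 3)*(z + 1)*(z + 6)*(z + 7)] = 4*z^3 + 33*z^2 + 26*z - 123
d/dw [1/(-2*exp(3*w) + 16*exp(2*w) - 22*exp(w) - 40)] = (3*exp(2*w) - 16*exp(w) + 11)*exp(w)/(2*(exp(3*w) - 8*exp(2*w) + 11*exp(w) + 20)^2)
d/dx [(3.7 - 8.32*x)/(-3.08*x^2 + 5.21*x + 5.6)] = (-25.6256*x^2 + 22.792*x - 65.869)/(9.4864*x^4 - 32.0936*x^3 - 7.3519*x^2 + 58.352*x + 31.36)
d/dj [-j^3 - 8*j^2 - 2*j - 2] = -3*j^2 - 16*j - 2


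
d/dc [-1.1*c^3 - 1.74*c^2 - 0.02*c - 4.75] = -3.3*c^2 - 3.48*c - 0.02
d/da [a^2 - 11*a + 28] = 2*a - 11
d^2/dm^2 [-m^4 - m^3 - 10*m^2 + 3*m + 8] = -12*m^2 - 6*m - 20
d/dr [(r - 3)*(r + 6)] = 2*r + 3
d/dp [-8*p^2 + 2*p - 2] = 2 - 16*p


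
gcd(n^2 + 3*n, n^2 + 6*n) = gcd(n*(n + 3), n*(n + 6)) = n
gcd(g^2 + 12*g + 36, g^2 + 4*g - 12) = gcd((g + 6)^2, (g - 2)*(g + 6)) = g + 6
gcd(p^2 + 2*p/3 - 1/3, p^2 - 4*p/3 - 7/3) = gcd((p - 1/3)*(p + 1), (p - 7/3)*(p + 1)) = p + 1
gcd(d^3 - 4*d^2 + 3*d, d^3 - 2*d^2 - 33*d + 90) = d - 3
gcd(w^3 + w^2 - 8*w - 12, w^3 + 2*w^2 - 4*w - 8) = w^2 + 4*w + 4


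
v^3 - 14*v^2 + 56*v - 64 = (v - 8)*(v - 4)*(v - 2)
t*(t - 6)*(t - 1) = t^3 - 7*t^2 + 6*t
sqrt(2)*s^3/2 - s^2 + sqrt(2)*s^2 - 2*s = s*(s - sqrt(2))*(sqrt(2)*s/2 + sqrt(2))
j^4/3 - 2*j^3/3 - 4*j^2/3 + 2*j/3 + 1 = (j/3 + 1/3)*(j - 3)*(j - 1)*(j + 1)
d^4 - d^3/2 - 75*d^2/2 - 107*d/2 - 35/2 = (d - 7)*(d + 1/2)*(d + 1)*(d + 5)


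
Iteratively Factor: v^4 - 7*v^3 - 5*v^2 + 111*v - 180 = (v - 3)*(v^3 - 4*v^2 - 17*v + 60) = (v - 5)*(v - 3)*(v^2 + v - 12) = (v - 5)*(v - 3)^2*(v + 4)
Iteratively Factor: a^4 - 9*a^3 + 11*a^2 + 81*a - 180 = (a + 3)*(a^3 - 12*a^2 + 47*a - 60) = (a - 4)*(a + 3)*(a^2 - 8*a + 15) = (a - 4)*(a - 3)*(a + 3)*(a - 5)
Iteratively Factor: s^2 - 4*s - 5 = (s + 1)*(s - 5)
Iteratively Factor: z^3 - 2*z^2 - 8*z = (z)*(z^2 - 2*z - 8) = z*(z + 2)*(z - 4)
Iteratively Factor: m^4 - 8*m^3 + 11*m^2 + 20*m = (m - 5)*(m^3 - 3*m^2 - 4*m) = (m - 5)*(m - 4)*(m^2 + m) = (m - 5)*(m - 4)*(m + 1)*(m)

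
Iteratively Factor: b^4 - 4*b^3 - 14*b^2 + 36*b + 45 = (b - 3)*(b^3 - b^2 - 17*b - 15) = (b - 3)*(b + 1)*(b^2 - 2*b - 15) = (b - 5)*(b - 3)*(b + 1)*(b + 3)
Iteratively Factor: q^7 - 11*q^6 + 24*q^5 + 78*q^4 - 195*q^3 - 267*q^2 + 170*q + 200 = (q - 1)*(q^6 - 10*q^5 + 14*q^4 + 92*q^3 - 103*q^2 - 370*q - 200) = (q - 1)*(q + 1)*(q^5 - 11*q^4 + 25*q^3 + 67*q^2 - 170*q - 200) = (q - 5)*(q - 1)*(q + 1)*(q^4 - 6*q^3 - 5*q^2 + 42*q + 40) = (q - 5)*(q - 4)*(q - 1)*(q + 1)*(q^3 - 2*q^2 - 13*q - 10) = (q - 5)*(q - 4)*(q - 1)*(q + 1)*(q + 2)*(q^2 - 4*q - 5) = (q - 5)^2*(q - 4)*(q - 1)*(q + 1)*(q + 2)*(q + 1)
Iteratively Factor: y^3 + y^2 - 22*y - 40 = (y + 2)*(y^2 - y - 20) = (y + 2)*(y + 4)*(y - 5)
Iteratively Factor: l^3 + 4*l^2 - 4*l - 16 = (l - 2)*(l^2 + 6*l + 8) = (l - 2)*(l + 2)*(l + 4)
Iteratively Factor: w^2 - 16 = (w - 4)*(w + 4)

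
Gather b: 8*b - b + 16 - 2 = 7*b + 14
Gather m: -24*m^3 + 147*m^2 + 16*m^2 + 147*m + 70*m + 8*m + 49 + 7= -24*m^3 + 163*m^2 + 225*m + 56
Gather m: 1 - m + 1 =2 - m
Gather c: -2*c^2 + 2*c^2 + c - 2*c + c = 0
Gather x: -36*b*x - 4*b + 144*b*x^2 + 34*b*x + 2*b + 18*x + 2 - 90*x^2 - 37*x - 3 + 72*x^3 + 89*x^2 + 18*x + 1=-2*b + 72*x^3 + x^2*(144*b - 1) + x*(-2*b - 1)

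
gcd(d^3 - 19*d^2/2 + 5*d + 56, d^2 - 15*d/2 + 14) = d - 7/2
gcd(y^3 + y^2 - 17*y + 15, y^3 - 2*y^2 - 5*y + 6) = y^2 - 4*y + 3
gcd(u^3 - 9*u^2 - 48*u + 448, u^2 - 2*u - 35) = 1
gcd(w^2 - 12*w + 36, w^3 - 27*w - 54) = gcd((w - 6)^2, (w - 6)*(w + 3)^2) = w - 6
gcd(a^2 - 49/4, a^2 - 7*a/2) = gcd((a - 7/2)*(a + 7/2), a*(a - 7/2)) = a - 7/2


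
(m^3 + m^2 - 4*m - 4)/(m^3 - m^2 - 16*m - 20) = (m^2 - m - 2)/(m^2 - 3*m - 10)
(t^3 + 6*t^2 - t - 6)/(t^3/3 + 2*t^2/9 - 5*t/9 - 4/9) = 9*(t^2 + 5*t - 6)/(3*t^2 - t - 4)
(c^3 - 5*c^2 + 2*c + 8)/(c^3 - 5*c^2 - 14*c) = (-c^3 + 5*c^2 - 2*c - 8)/(c*(-c^2 + 5*c + 14))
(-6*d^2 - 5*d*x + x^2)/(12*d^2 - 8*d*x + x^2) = (d + x)/(-2*d + x)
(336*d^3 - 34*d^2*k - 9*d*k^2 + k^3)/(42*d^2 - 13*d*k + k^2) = (48*d^2 + 2*d*k - k^2)/(6*d - k)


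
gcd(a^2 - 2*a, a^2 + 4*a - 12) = a - 2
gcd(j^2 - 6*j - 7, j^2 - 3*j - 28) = j - 7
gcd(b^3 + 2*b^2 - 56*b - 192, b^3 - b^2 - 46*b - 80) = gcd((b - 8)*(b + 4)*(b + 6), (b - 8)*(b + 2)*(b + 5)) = b - 8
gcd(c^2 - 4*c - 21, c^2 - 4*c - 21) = c^2 - 4*c - 21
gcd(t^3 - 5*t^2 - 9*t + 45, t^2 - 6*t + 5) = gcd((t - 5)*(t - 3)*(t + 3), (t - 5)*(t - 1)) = t - 5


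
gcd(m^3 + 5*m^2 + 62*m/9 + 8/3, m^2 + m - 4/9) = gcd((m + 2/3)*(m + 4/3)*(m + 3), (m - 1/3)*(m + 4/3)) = m + 4/3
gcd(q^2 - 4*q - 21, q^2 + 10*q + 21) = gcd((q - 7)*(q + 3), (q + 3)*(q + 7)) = q + 3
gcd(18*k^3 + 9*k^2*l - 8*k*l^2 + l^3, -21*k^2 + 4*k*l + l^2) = 3*k - l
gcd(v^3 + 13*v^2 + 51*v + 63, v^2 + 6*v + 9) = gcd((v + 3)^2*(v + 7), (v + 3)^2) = v^2 + 6*v + 9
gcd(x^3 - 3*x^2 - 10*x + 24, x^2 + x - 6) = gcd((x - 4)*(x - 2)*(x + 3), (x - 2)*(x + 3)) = x^2 + x - 6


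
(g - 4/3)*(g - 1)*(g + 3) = g^3 + 2*g^2/3 - 17*g/3 + 4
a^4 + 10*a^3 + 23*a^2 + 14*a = a*(a + 1)*(a + 2)*(a + 7)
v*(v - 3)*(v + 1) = v^3 - 2*v^2 - 3*v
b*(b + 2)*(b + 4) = b^3 + 6*b^2 + 8*b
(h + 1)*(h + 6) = h^2 + 7*h + 6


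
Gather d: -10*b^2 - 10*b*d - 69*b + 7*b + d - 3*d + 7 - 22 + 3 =-10*b^2 - 62*b + d*(-10*b - 2) - 12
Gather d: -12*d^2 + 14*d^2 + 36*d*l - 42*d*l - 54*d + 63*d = 2*d^2 + d*(9 - 6*l)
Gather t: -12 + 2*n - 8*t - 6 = 2*n - 8*t - 18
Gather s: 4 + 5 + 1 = 10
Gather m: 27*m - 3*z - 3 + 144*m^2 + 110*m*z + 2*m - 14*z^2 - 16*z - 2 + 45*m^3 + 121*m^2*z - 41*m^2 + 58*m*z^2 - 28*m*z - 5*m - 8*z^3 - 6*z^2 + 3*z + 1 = 45*m^3 + m^2*(121*z + 103) + m*(58*z^2 + 82*z + 24) - 8*z^3 - 20*z^2 - 16*z - 4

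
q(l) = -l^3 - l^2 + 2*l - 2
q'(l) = -3*l^2 - 2*l + 2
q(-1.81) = -2.97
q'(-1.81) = -4.21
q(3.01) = -32.31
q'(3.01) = -31.20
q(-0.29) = -2.64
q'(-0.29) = 2.33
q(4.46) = -101.69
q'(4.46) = -66.59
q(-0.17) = -2.36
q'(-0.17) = 2.25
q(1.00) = -2.00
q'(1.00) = -3.00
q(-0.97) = -3.97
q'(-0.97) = 1.12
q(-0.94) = -3.93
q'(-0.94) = 1.23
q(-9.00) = 628.00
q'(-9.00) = -223.00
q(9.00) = -794.00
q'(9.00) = -259.00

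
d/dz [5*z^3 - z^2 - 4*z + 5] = 15*z^2 - 2*z - 4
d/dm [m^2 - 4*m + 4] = 2*m - 4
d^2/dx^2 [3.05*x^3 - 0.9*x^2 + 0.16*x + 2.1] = 18.3*x - 1.8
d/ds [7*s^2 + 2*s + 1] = 14*s + 2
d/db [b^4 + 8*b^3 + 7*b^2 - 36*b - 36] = 4*b^3 + 24*b^2 + 14*b - 36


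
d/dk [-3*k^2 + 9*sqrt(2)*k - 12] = -6*k + 9*sqrt(2)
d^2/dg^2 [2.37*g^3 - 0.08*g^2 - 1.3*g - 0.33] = 14.22*g - 0.16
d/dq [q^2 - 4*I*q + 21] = 2*q - 4*I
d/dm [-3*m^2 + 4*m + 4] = 4 - 6*m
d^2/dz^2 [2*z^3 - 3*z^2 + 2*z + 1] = 12*z - 6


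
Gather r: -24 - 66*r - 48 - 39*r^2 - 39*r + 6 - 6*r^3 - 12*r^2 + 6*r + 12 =-6*r^3 - 51*r^2 - 99*r - 54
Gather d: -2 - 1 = -3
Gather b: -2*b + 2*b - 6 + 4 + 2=0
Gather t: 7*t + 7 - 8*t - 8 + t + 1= 0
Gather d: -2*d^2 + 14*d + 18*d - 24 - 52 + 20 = -2*d^2 + 32*d - 56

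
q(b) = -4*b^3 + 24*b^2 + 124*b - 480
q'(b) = -12*b^2 + 48*b + 124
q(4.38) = 187.43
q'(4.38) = 104.03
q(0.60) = -397.82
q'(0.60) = 148.48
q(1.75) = -210.94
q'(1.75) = 171.25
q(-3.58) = -432.80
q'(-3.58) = -201.64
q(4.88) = 231.81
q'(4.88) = 72.47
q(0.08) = -469.93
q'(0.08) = 127.76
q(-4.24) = -269.40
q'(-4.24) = -295.25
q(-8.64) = 2820.12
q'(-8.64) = -1186.52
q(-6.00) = 504.00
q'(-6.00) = -596.00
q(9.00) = -336.00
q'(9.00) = -416.00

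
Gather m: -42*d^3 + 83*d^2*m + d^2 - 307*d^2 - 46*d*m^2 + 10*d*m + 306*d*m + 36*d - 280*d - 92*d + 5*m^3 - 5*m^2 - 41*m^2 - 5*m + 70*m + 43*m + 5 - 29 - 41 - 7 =-42*d^3 - 306*d^2 - 336*d + 5*m^3 + m^2*(-46*d - 46) + m*(83*d^2 + 316*d + 108) - 72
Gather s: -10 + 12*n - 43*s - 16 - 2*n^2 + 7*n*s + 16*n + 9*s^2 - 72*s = -2*n^2 + 28*n + 9*s^2 + s*(7*n - 115) - 26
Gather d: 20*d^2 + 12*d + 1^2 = 20*d^2 + 12*d + 1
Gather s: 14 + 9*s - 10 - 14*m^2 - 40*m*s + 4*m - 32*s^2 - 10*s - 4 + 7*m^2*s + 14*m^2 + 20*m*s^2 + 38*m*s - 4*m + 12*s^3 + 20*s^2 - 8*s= 12*s^3 + s^2*(20*m - 12) + s*(7*m^2 - 2*m - 9)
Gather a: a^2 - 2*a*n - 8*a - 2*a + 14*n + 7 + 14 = a^2 + a*(-2*n - 10) + 14*n + 21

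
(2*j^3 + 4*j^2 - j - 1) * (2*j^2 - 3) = 4*j^5 + 8*j^4 - 8*j^3 - 14*j^2 + 3*j + 3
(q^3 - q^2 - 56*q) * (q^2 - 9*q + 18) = q^5 - 10*q^4 - 29*q^3 + 486*q^2 - 1008*q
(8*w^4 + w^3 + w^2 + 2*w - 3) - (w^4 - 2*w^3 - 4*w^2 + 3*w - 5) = 7*w^4 + 3*w^3 + 5*w^2 - w + 2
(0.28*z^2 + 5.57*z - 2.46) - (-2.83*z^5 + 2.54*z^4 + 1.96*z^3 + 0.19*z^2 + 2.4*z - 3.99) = 2.83*z^5 - 2.54*z^4 - 1.96*z^3 + 0.09*z^2 + 3.17*z + 1.53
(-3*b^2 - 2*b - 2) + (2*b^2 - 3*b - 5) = -b^2 - 5*b - 7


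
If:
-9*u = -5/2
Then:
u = 5/18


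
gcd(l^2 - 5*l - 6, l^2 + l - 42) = l - 6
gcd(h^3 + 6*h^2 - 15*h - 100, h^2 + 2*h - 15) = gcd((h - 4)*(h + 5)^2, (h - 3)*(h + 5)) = h + 5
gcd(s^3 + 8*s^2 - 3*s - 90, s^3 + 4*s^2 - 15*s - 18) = s^2 + 3*s - 18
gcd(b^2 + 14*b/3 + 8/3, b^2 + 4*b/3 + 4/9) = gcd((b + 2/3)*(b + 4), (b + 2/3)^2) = b + 2/3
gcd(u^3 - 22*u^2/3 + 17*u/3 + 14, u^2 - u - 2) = u + 1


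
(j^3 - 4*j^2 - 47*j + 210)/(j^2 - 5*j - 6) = (j^2 + 2*j - 35)/(j + 1)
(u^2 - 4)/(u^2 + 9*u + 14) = (u - 2)/(u + 7)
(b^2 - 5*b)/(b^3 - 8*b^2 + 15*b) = 1/(b - 3)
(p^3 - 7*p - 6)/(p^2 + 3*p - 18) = (p^2 + 3*p + 2)/(p + 6)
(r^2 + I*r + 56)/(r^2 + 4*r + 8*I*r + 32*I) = (r - 7*I)/(r + 4)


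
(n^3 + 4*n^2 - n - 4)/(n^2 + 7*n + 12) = (n^2 - 1)/(n + 3)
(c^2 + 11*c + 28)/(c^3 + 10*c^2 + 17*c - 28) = 1/(c - 1)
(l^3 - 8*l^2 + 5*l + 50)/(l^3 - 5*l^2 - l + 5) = (l^2 - 3*l - 10)/(l^2 - 1)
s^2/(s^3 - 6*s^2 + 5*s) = s/(s^2 - 6*s + 5)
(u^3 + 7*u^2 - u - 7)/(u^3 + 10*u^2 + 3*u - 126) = (u^2 - 1)/(u^2 + 3*u - 18)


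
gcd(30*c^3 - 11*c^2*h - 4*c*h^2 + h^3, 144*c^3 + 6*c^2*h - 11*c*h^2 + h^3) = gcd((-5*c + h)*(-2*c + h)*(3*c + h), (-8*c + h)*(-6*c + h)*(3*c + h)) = 3*c + h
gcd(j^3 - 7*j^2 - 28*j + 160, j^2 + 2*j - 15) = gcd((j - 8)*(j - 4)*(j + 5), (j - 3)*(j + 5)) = j + 5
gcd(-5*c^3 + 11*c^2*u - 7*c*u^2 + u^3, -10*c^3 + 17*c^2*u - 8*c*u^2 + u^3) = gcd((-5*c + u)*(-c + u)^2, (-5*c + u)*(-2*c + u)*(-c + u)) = 5*c^2 - 6*c*u + u^2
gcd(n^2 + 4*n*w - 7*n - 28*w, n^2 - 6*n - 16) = 1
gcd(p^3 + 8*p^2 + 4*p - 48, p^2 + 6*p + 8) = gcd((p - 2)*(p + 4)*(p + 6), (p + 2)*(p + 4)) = p + 4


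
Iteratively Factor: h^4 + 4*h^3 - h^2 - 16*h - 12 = (h + 1)*(h^3 + 3*h^2 - 4*h - 12) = (h + 1)*(h + 2)*(h^2 + h - 6) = (h - 2)*(h + 1)*(h + 2)*(h + 3)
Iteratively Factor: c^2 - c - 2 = (c + 1)*(c - 2)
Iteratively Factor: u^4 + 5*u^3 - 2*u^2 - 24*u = (u - 2)*(u^3 + 7*u^2 + 12*u) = (u - 2)*(u + 3)*(u^2 + 4*u) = u*(u - 2)*(u + 3)*(u + 4)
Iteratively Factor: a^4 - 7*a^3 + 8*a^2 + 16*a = (a)*(a^3 - 7*a^2 + 8*a + 16) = a*(a - 4)*(a^2 - 3*a - 4) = a*(a - 4)*(a + 1)*(a - 4)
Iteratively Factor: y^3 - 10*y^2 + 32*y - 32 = (y - 2)*(y^2 - 8*y + 16) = (y - 4)*(y - 2)*(y - 4)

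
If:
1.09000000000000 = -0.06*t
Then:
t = -18.17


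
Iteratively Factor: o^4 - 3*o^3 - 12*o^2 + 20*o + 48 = (o + 2)*(o^3 - 5*o^2 - 2*o + 24) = (o - 3)*(o + 2)*(o^2 - 2*o - 8) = (o - 4)*(o - 3)*(o + 2)*(o + 2)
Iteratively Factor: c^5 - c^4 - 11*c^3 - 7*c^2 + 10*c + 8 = (c + 2)*(c^4 - 3*c^3 - 5*c^2 + 3*c + 4) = (c + 1)*(c + 2)*(c^3 - 4*c^2 - c + 4) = (c + 1)^2*(c + 2)*(c^2 - 5*c + 4) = (c - 4)*(c + 1)^2*(c + 2)*(c - 1)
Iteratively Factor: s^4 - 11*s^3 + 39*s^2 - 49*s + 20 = (s - 1)*(s^3 - 10*s^2 + 29*s - 20) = (s - 1)^2*(s^2 - 9*s + 20) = (s - 5)*(s - 1)^2*(s - 4)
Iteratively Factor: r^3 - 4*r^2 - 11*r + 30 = (r - 5)*(r^2 + r - 6) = (r - 5)*(r - 2)*(r + 3)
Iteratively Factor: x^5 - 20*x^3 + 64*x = (x)*(x^4 - 20*x^2 + 64) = x*(x - 4)*(x^3 + 4*x^2 - 4*x - 16) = x*(x - 4)*(x + 4)*(x^2 - 4) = x*(x - 4)*(x + 2)*(x + 4)*(x - 2)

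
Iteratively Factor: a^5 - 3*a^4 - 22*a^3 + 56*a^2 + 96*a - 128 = (a + 4)*(a^4 - 7*a^3 + 6*a^2 + 32*a - 32) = (a - 1)*(a + 4)*(a^3 - 6*a^2 + 32) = (a - 4)*(a - 1)*(a + 4)*(a^2 - 2*a - 8) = (a - 4)^2*(a - 1)*(a + 4)*(a + 2)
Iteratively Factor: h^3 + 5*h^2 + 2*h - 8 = (h - 1)*(h^2 + 6*h + 8) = (h - 1)*(h + 4)*(h + 2)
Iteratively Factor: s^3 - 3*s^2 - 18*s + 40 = (s + 4)*(s^2 - 7*s + 10) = (s - 5)*(s + 4)*(s - 2)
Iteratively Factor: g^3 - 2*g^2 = (g)*(g^2 - 2*g) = g^2*(g - 2)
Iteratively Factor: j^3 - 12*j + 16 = (j - 2)*(j^2 + 2*j - 8) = (j - 2)^2*(j + 4)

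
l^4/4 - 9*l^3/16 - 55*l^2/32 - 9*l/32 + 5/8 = (l/4 + 1/4)*(l - 4)*(l - 1/2)*(l + 5/4)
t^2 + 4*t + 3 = (t + 1)*(t + 3)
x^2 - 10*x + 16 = (x - 8)*(x - 2)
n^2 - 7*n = n*(n - 7)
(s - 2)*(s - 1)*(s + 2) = s^3 - s^2 - 4*s + 4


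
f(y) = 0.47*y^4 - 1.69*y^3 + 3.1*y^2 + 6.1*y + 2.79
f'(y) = 1.88*y^3 - 5.07*y^2 + 6.2*y + 6.1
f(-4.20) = 303.31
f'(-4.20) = -248.66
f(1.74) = 18.19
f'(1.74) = 11.44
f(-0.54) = 0.71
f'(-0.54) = 0.98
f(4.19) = 103.32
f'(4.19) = 81.36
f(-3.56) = 172.10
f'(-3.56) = -165.05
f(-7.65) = 2503.85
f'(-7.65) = -1179.71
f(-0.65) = 0.68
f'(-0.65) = -0.59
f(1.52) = 15.80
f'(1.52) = 10.41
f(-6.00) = 1051.95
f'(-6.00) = -619.70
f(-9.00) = 4514.67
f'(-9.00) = -1830.89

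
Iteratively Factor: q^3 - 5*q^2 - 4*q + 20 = (q - 2)*(q^2 - 3*q - 10) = (q - 2)*(q + 2)*(q - 5)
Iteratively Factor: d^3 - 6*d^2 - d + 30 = (d - 3)*(d^2 - 3*d - 10) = (d - 3)*(d + 2)*(d - 5)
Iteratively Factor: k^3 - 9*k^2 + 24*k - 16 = (k - 4)*(k^2 - 5*k + 4) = (k - 4)*(k - 1)*(k - 4)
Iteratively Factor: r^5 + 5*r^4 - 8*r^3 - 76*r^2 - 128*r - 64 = (r + 4)*(r^4 + r^3 - 12*r^2 - 28*r - 16) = (r + 1)*(r + 4)*(r^3 - 12*r - 16) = (r - 4)*(r + 1)*(r + 4)*(r^2 + 4*r + 4) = (r - 4)*(r + 1)*(r + 2)*(r + 4)*(r + 2)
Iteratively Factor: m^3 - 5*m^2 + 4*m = (m)*(m^2 - 5*m + 4) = m*(m - 4)*(m - 1)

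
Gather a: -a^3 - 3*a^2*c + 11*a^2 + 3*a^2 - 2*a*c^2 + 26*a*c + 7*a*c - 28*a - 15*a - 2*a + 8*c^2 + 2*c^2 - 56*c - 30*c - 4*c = -a^3 + a^2*(14 - 3*c) + a*(-2*c^2 + 33*c - 45) + 10*c^2 - 90*c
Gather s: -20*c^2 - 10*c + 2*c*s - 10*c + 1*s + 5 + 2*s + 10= -20*c^2 - 20*c + s*(2*c + 3) + 15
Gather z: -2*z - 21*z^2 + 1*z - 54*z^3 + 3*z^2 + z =-54*z^3 - 18*z^2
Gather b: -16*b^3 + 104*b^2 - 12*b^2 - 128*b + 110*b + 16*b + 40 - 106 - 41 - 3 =-16*b^3 + 92*b^2 - 2*b - 110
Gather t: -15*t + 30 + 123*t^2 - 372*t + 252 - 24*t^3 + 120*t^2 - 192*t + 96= -24*t^3 + 243*t^2 - 579*t + 378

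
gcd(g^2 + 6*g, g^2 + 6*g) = g^2 + 6*g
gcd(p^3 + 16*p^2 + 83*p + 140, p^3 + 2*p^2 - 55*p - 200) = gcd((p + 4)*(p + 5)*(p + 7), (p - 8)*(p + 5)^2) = p + 5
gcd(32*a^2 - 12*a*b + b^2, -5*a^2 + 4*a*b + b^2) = 1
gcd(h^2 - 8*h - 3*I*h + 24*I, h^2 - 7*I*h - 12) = h - 3*I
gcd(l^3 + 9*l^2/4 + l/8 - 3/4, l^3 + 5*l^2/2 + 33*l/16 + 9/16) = l + 3/4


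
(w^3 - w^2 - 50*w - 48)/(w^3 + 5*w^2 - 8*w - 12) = (w - 8)/(w - 2)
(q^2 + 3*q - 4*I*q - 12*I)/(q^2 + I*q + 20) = (q + 3)/(q + 5*I)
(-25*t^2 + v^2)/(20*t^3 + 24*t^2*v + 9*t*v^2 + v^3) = (-5*t + v)/(4*t^2 + 4*t*v + v^2)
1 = 1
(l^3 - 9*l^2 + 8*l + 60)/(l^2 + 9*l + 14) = (l^2 - 11*l + 30)/(l + 7)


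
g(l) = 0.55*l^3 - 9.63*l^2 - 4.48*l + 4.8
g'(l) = 1.65*l^2 - 19.26*l - 4.48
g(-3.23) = -99.73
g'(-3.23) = 74.94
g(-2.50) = -52.78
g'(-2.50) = 53.98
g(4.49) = -159.67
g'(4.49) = -57.69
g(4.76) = -175.40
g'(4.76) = -58.77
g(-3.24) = -100.48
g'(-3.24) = 75.24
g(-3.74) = -141.92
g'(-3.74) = 90.63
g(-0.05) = 5.00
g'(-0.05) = -3.51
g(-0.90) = 0.63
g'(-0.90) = 14.19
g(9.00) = -414.60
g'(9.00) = -44.17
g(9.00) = -414.60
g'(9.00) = -44.17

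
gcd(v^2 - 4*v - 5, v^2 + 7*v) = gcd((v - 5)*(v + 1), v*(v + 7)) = 1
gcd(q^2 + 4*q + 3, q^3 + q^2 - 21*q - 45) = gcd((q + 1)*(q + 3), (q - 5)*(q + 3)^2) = q + 3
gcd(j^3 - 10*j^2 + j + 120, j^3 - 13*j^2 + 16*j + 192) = j^2 - 5*j - 24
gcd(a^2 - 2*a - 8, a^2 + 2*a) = a + 2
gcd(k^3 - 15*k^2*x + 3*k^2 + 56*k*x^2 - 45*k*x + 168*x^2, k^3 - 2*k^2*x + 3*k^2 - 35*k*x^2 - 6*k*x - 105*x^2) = -k^2 + 7*k*x - 3*k + 21*x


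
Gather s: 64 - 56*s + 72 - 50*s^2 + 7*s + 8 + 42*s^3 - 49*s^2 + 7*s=42*s^3 - 99*s^2 - 42*s + 144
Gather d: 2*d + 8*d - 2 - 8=10*d - 10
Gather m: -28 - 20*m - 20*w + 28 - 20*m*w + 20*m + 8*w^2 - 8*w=-20*m*w + 8*w^2 - 28*w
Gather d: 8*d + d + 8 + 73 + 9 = 9*d + 90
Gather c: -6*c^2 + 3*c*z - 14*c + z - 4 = -6*c^2 + c*(3*z - 14) + z - 4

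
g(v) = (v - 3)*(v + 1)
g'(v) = 2*v - 2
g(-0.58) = -1.50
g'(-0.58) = -3.16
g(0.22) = -3.39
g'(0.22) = -1.56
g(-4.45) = 25.70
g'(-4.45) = -10.90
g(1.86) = -3.26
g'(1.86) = 1.72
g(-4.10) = 22.01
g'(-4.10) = -10.20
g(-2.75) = 10.06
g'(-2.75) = -7.50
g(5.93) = 20.30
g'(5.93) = 9.86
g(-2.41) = 7.63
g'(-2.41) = -6.82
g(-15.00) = 252.00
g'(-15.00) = -32.00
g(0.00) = -3.00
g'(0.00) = -2.00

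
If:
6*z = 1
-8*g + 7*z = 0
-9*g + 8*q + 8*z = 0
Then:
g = 7/48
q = -1/384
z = 1/6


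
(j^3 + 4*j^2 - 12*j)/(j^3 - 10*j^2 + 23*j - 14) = j*(j + 6)/(j^2 - 8*j + 7)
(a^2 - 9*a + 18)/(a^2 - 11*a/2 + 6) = 2*(a^2 - 9*a + 18)/(2*a^2 - 11*a + 12)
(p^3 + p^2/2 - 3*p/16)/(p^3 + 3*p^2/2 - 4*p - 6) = p*(16*p^2 + 8*p - 3)/(8*(2*p^3 + 3*p^2 - 8*p - 12))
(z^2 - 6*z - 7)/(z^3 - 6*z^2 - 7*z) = 1/z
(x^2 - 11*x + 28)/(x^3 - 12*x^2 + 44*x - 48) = (x - 7)/(x^2 - 8*x + 12)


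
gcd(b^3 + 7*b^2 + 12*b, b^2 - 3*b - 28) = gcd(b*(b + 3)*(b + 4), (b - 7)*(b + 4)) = b + 4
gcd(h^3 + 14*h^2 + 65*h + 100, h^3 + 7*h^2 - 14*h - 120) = h + 5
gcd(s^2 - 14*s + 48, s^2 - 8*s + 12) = s - 6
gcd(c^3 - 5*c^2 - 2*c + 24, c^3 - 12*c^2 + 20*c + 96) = c + 2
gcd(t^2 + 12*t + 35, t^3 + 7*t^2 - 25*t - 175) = t^2 + 12*t + 35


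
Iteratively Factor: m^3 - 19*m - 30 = (m - 5)*(m^2 + 5*m + 6) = (m - 5)*(m + 3)*(m + 2)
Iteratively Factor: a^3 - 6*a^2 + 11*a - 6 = (a - 2)*(a^2 - 4*a + 3) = (a - 3)*(a - 2)*(a - 1)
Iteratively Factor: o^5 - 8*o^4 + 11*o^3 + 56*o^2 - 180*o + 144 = (o - 2)*(o^4 - 6*o^3 - o^2 + 54*o - 72) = (o - 2)*(o + 3)*(o^3 - 9*o^2 + 26*o - 24) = (o - 2)^2*(o + 3)*(o^2 - 7*o + 12) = (o - 3)*(o - 2)^2*(o + 3)*(o - 4)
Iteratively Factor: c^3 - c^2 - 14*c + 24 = (c - 3)*(c^2 + 2*c - 8) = (c - 3)*(c + 4)*(c - 2)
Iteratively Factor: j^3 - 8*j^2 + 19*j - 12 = (j - 4)*(j^2 - 4*j + 3) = (j - 4)*(j - 3)*(j - 1)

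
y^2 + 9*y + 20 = (y + 4)*(y + 5)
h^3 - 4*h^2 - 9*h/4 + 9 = (h - 4)*(h - 3/2)*(h + 3/2)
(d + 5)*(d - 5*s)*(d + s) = d^3 - 4*d^2*s + 5*d^2 - 5*d*s^2 - 20*d*s - 25*s^2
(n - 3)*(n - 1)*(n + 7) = n^3 + 3*n^2 - 25*n + 21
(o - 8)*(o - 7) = o^2 - 15*o + 56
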